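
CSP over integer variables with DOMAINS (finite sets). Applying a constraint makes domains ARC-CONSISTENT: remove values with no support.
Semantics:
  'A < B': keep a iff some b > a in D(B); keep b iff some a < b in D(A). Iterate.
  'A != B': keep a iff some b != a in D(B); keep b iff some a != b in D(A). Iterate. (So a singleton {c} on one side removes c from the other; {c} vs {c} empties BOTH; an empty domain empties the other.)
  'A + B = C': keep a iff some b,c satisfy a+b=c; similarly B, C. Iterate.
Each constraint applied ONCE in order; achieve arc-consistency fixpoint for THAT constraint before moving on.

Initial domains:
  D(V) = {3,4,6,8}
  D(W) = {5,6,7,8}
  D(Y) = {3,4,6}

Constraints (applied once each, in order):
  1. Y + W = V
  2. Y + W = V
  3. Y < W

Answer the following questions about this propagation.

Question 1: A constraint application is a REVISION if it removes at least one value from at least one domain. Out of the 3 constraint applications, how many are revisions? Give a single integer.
Answer: 1

Derivation:
Constraint 1 (Y + W = V) on D(Y)={3,4,6} D(W)={5,6,7,8} D(V)={3,4,6,8}: Y {3,4,6}->{3}; W {5,6,7,8}->{5}; V {3,4,6,8}->{8} => REVISION
Constraint 2 (Y + W = V) on D(Y)={3} D(W)={5} D(V)={8}: no change => not a revision
Constraint 3 (Y < W) on D(Y)={3} D(W)={5}: no change => not a revision
Total revisions = 1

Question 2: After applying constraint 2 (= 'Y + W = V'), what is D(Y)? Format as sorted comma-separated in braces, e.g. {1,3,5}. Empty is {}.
Answer: {3}

Derivation:
Constraint 1 (Y + W = V) on D(Y)={3,4,6} D(W)={5,6,7,8} D(V)={3,4,6,8}: Y {3,4,6}->{3}; W {5,6,7,8}->{5}; V {3,4,6,8}->{8}
Constraint 2 (Y + W = V) on D(Y)={3} D(W)={5} D(V)={8}: no change
So after constraint 2: D(Y) = {3}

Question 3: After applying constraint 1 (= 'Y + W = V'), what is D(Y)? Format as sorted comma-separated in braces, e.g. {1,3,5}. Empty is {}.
Constraint 1 (Y + W = V) on D(Y)={3,4,6} D(W)={5,6,7,8} D(V)={3,4,6,8}: Y {3,4,6}->{3}; W {5,6,7,8}->{5}; V {3,4,6,8}->{8}
So after constraint 1: D(Y) = {3}

Answer: {3}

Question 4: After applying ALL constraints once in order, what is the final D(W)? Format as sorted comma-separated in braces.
Constraint 1 (Y + W = V) on D(Y)={3,4,6} D(W)={5,6,7,8} D(V)={3,4,6,8}: Y {3,4,6}->{3}; W {5,6,7,8}->{5}; V {3,4,6,8}->{8}
Constraint 2 (Y + W = V) on D(Y)={3} D(W)={5} D(V)={8}: no change
Constraint 3 (Y < W) on D(Y)={3} D(W)={5}: no change
So after all 3 constraints: D(W) = {5}

Answer: {5}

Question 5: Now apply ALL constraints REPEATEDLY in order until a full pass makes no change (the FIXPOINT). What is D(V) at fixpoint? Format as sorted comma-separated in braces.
Answer: {8}

Derivation:
pass 0 (initial): D(V)={3,4,6,8}
pass 1: V {3,4,6,8}->{8}; W {5,6,7,8}->{5}; Y {3,4,6}->{3}
pass 2: no change
Fixpoint after 2 passes: D(V) = {8}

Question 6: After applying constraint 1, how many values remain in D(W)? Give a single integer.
Answer: 1

Derivation:
Constraint 1 (Y + W = V) on D(Y)={3,4,6} D(W)={5,6,7,8} D(V)={3,4,6,8}: Y {3,4,6}->{3}; W {5,6,7,8}->{5}; V {3,4,6,8}->{8}
So after constraint 1: D(W)={5}, size = 1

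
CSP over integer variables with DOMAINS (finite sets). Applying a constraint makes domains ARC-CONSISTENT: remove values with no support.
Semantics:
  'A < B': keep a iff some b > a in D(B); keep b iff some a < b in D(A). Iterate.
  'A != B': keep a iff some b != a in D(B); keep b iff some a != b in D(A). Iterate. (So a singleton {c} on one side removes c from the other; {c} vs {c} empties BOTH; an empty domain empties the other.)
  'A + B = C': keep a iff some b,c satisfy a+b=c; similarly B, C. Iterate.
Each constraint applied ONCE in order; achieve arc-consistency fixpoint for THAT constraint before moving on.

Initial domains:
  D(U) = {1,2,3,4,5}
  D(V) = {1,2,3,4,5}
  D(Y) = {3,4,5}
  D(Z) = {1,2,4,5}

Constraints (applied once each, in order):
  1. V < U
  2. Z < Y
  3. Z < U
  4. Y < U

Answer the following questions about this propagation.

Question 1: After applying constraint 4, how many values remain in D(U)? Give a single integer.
Constraint 1 (V < U) on D(V)={1,2,3,4,5} D(U)={1,2,3,4,5}: V {1,2,3,4,5}->{1,2,3,4}; U {1,2,3,4,5}->{2,3,4,5}
Constraint 2 (Z < Y) on D(Z)={1,2,4,5} D(Y)={3,4,5}: Z {1,2,4,5}->{1,2,4}
Constraint 3 (Z < U) on D(Z)={1,2,4} D(U)={2,3,4,5}: no change
Constraint 4 (Y < U) on D(Y)={3,4,5} D(U)={2,3,4,5}: Y {3,4,5}->{3,4}; U {2,3,4,5}->{4,5}
So after constraint 4: D(U)={4,5}, size = 2

Answer: 2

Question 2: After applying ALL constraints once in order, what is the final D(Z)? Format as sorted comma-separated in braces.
Answer: {1,2,4}

Derivation:
Constraint 1 (V < U) on D(V)={1,2,3,4,5} D(U)={1,2,3,4,5}: V {1,2,3,4,5}->{1,2,3,4}; U {1,2,3,4,5}->{2,3,4,5}
Constraint 2 (Z < Y) on D(Z)={1,2,4,5} D(Y)={3,4,5}: Z {1,2,4,5}->{1,2,4}
Constraint 3 (Z < U) on D(Z)={1,2,4} D(U)={2,3,4,5}: no change
Constraint 4 (Y < U) on D(Y)={3,4,5} D(U)={2,3,4,5}: Y {3,4,5}->{3,4}; U {2,3,4,5}->{4,5}
So after all 4 constraints: D(Z) = {1,2,4}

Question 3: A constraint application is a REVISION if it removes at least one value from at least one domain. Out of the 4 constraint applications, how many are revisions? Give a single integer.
Answer: 3

Derivation:
Constraint 1 (V < U) on D(V)={1,2,3,4,5} D(U)={1,2,3,4,5}: V {1,2,3,4,5}->{1,2,3,4}; U {1,2,3,4,5}->{2,3,4,5} => REVISION
Constraint 2 (Z < Y) on D(Z)={1,2,4,5} D(Y)={3,4,5}: Z {1,2,4,5}->{1,2,4} => REVISION
Constraint 3 (Z < U) on D(Z)={1,2,4} D(U)={2,3,4,5}: no change => not a revision
Constraint 4 (Y < U) on D(Y)={3,4,5} D(U)={2,3,4,5}: Y {3,4,5}->{3,4}; U {2,3,4,5}->{4,5} => REVISION
Total revisions = 3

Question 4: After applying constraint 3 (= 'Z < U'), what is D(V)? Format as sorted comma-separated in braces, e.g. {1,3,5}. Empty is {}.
Answer: {1,2,3,4}

Derivation:
Constraint 1 (V < U) on D(V)={1,2,3,4,5} D(U)={1,2,3,4,5}: V {1,2,3,4,5}->{1,2,3,4}; U {1,2,3,4,5}->{2,3,4,5}
Constraint 2 (Z < Y) on D(Z)={1,2,4,5} D(Y)={3,4,5}: Z {1,2,4,5}->{1,2,4}
Constraint 3 (Z < U) on D(Z)={1,2,4} D(U)={2,3,4,5}: no change
So after constraint 3: D(V) = {1,2,3,4}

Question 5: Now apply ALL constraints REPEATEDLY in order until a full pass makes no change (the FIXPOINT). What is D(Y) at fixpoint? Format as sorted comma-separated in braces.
pass 0 (initial): D(Y)={3,4,5}
pass 1: U {1,2,3,4,5}->{4,5}; V {1,2,3,4,5}->{1,2,3,4}; Y {3,4,5}->{3,4}; Z {1,2,4,5}->{1,2,4}
pass 2: Z {1,2,4}->{1,2}
pass 3: no change
Fixpoint after 3 passes: D(Y) = {3,4}

Answer: {3,4}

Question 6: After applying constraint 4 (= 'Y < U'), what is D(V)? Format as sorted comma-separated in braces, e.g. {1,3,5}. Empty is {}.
Constraint 1 (V < U) on D(V)={1,2,3,4,5} D(U)={1,2,3,4,5}: V {1,2,3,4,5}->{1,2,3,4}; U {1,2,3,4,5}->{2,3,4,5}
Constraint 2 (Z < Y) on D(Z)={1,2,4,5} D(Y)={3,4,5}: Z {1,2,4,5}->{1,2,4}
Constraint 3 (Z < U) on D(Z)={1,2,4} D(U)={2,3,4,5}: no change
Constraint 4 (Y < U) on D(Y)={3,4,5} D(U)={2,3,4,5}: Y {3,4,5}->{3,4}; U {2,3,4,5}->{4,5}
So after constraint 4: D(V) = {1,2,3,4}

Answer: {1,2,3,4}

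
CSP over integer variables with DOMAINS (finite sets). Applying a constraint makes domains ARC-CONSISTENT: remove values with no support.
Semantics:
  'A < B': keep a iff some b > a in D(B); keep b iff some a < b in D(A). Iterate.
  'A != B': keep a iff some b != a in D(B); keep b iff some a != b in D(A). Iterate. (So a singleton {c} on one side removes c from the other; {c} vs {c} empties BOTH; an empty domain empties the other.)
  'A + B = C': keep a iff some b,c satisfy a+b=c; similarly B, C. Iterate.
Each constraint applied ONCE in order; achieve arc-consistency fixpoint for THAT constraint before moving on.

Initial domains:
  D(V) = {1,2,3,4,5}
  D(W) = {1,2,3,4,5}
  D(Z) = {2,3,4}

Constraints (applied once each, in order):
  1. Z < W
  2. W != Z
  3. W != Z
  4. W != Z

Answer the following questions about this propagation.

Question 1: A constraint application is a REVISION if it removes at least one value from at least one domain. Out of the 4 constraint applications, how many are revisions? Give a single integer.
Answer: 1

Derivation:
Constraint 1 (Z < W) on D(Z)={2,3,4} D(W)={1,2,3,4,5}: W {1,2,3,4,5}->{3,4,5} => REVISION
Constraint 2 (W != Z) on D(W)={3,4,5} D(Z)={2,3,4}: no change => not a revision
Constraint 3 (W != Z) on D(W)={3,4,5} D(Z)={2,3,4}: no change => not a revision
Constraint 4 (W != Z) on D(W)={3,4,5} D(Z)={2,3,4}: no change => not a revision
Total revisions = 1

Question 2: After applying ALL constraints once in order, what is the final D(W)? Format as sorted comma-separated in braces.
Constraint 1 (Z < W) on D(Z)={2,3,4} D(W)={1,2,3,4,5}: W {1,2,3,4,5}->{3,4,5}
Constraint 2 (W != Z) on D(W)={3,4,5} D(Z)={2,3,4}: no change
Constraint 3 (W != Z) on D(W)={3,4,5} D(Z)={2,3,4}: no change
Constraint 4 (W != Z) on D(W)={3,4,5} D(Z)={2,3,4}: no change
So after all 4 constraints: D(W) = {3,4,5}

Answer: {3,4,5}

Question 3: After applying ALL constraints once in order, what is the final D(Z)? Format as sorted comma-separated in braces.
Constraint 1 (Z < W) on D(Z)={2,3,4} D(W)={1,2,3,4,5}: W {1,2,3,4,5}->{3,4,5}
Constraint 2 (W != Z) on D(W)={3,4,5} D(Z)={2,3,4}: no change
Constraint 3 (W != Z) on D(W)={3,4,5} D(Z)={2,3,4}: no change
Constraint 4 (W != Z) on D(W)={3,4,5} D(Z)={2,3,4}: no change
So after all 4 constraints: D(Z) = {2,3,4}

Answer: {2,3,4}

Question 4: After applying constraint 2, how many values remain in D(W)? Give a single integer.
Constraint 1 (Z < W) on D(Z)={2,3,4} D(W)={1,2,3,4,5}: W {1,2,3,4,5}->{3,4,5}
Constraint 2 (W != Z) on D(W)={3,4,5} D(Z)={2,3,4}: no change
So after constraint 2: D(W)={3,4,5}, size = 3

Answer: 3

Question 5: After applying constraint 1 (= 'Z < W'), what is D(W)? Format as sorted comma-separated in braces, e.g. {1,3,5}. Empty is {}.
Constraint 1 (Z < W) on D(Z)={2,3,4} D(W)={1,2,3,4,5}: W {1,2,3,4,5}->{3,4,5}
So after constraint 1: D(W) = {3,4,5}

Answer: {3,4,5}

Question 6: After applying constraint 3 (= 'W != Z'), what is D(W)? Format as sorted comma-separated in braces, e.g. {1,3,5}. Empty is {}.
Answer: {3,4,5}

Derivation:
Constraint 1 (Z < W) on D(Z)={2,3,4} D(W)={1,2,3,4,5}: W {1,2,3,4,5}->{3,4,5}
Constraint 2 (W != Z) on D(W)={3,4,5} D(Z)={2,3,4}: no change
Constraint 3 (W != Z) on D(W)={3,4,5} D(Z)={2,3,4}: no change
So after constraint 3: D(W) = {3,4,5}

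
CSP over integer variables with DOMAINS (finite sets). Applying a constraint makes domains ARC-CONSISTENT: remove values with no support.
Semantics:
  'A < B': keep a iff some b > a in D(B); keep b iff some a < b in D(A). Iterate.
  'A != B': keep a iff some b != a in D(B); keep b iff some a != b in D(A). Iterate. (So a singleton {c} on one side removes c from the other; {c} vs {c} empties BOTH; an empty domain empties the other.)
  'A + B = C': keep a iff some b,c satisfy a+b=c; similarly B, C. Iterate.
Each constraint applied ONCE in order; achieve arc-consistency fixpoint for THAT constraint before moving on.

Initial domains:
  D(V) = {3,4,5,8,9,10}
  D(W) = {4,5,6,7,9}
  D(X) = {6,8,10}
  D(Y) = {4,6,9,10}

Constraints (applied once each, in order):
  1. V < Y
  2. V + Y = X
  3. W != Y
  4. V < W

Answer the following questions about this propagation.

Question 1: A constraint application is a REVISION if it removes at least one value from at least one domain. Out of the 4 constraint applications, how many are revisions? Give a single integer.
Constraint 1 (V < Y) on D(V)={3,4,5,8,9,10} D(Y)={4,6,9,10}: V {3,4,5,8,9,10}->{3,4,5,8,9} => REVISION
Constraint 2 (V + Y = X) on D(V)={3,4,5,8,9} D(Y)={4,6,9,10} D(X)={6,8,10}: V {3,4,5,8,9}->{4}; Y {4,6,9,10}->{4,6}; X {6,8,10}->{8,10} => REVISION
Constraint 3 (W != Y) on D(W)={4,5,6,7,9} D(Y)={4,6}: no change => not a revision
Constraint 4 (V < W) on D(V)={4} D(W)={4,5,6,7,9}: W {4,5,6,7,9}->{5,6,7,9} => REVISION
Total revisions = 3

Answer: 3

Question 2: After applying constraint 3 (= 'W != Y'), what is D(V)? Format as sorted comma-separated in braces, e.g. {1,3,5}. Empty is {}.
Answer: {4}

Derivation:
Constraint 1 (V < Y) on D(V)={3,4,5,8,9,10} D(Y)={4,6,9,10}: V {3,4,5,8,9,10}->{3,4,5,8,9}
Constraint 2 (V + Y = X) on D(V)={3,4,5,8,9} D(Y)={4,6,9,10} D(X)={6,8,10}: V {3,4,5,8,9}->{4}; Y {4,6,9,10}->{4,6}; X {6,8,10}->{8,10}
Constraint 3 (W != Y) on D(W)={4,5,6,7,9} D(Y)={4,6}: no change
So after constraint 3: D(V) = {4}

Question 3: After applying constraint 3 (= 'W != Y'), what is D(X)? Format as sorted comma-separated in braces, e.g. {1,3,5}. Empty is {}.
Constraint 1 (V < Y) on D(V)={3,4,5,8,9,10} D(Y)={4,6,9,10}: V {3,4,5,8,9,10}->{3,4,5,8,9}
Constraint 2 (V + Y = X) on D(V)={3,4,5,8,9} D(Y)={4,6,9,10} D(X)={6,8,10}: V {3,4,5,8,9}->{4}; Y {4,6,9,10}->{4,6}; X {6,8,10}->{8,10}
Constraint 3 (W != Y) on D(W)={4,5,6,7,9} D(Y)={4,6}: no change
So after constraint 3: D(X) = {8,10}

Answer: {8,10}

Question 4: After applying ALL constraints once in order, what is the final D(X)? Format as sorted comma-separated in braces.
Constraint 1 (V < Y) on D(V)={3,4,5,8,9,10} D(Y)={4,6,9,10}: V {3,4,5,8,9,10}->{3,4,5,8,9}
Constraint 2 (V + Y = X) on D(V)={3,4,5,8,9} D(Y)={4,6,9,10} D(X)={6,8,10}: V {3,4,5,8,9}->{4}; Y {4,6,9,10}->{4,6}; X {6,8,10}->{8,10}
Constraint 3 (W != Y) on D(W)={4,5,6,7,9} D(Y)={4,6}: no change
Constraint 4 (V < W) on D(V)={4} D(W)={4,5,6,7,9}: W {4,5,6,7,9}->{5,6,7,9}
So after all 4 constraints: D(X) = {8,10}

Answer: {8,10}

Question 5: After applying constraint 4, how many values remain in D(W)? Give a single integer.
Answer: 4

Derivation:
Constraint 1 (V < Y) on D(V)={3,4,5,8,9,10} D(Y)={4,6,9,10}: V {3,4,5,8,9,10}->{3,4,5,8,9}
Constraint 2 (V + Y = X) on D(V)={3,4,5,8,9} D(Y)={4,6,9,10} D(X)={6,8,10}: V {3,4,5,8,9}->{4}; Y {4,6,9,10}->{4,6}; X {6,8,10}->{8,10}
Constraint 3 (W != Y) on D(W)={4,5,6,7,9} D(Y)={4,6}: no change
Constraint 4 (V < W) on D(V)={4} D(W)={4,5,6,7,9}: W {4,5,6,7,9}->{5,6,7,9}
So after constraint 4: D(W)={5,6,7,9}, size = 4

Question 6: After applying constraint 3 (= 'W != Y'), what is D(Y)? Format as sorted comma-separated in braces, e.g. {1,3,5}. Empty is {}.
Answer: {4,6}

Derivation:
Constraint 1 (V < Y) on D(V)={3,4,5,8,9,10} D(Y)={4,6,9,10}: V {3,4,5,8,9,10}->{3,4,5,8,9}
Constraint 2 (V + Y = X) on D(V)={3,4,5,8,9} D(Y)={4,6,9,10} D(X)={6,8,10}: V {3,4,5,8,9}->{4}; Y {4,6,9,10}->{4,6}; X {6,8,10}->{8,10}
Constraint 3 (W != Y) on D(W)={4,5,6,7,9} D(Y)={4,6}: no change
So after constraint 3: D(Y) = {4,6}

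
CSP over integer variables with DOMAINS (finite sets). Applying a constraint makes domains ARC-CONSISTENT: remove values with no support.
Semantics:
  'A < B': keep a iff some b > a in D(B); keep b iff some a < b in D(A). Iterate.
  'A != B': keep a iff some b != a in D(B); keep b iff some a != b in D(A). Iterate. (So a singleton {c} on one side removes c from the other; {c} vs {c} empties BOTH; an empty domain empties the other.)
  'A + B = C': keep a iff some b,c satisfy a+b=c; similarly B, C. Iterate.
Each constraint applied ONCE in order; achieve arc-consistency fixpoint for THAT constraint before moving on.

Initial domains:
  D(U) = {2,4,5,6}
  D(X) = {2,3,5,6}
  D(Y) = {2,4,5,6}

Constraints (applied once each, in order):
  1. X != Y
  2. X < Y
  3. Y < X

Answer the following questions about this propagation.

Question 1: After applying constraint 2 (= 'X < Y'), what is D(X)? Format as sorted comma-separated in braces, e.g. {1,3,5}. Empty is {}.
Constraint 1 (X != Y) on D(X)={2,3,5,6} D(Y)={2,4,5,6}: no change
Constraint 2 (X < Y) on D(X)={2,3,5,6} D(Y)={2,4,5,6}: X {2,3,5,6}->{2,3,5}; Y {2,4,5,6}->{4,5,6}
So after constraint 2: D(X) = {2,3,5}

Answer: {2,3,5}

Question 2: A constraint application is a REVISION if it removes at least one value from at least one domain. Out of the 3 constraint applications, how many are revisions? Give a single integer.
Constraint 1 (X != Y) on D(X)={2,3,5,6} D(Y)={2,4,5,6}: no change => not a revision
Constraint 2 (X < Y) on D(X)={2,3,5,6} D(Y)={2,4,5,6}: X {2,3,5,6}->{2,3,5}; Y {2,4,5,6}->{4,5,6} => REVISION
Constraint 3 (Y < X) on D(Y)={4,5,6} D(X)={2,3,5}: Y {4,5,6}->{4}; X {2,3,5}->{5} => REVISION
Total revisions = 2

Answer: 2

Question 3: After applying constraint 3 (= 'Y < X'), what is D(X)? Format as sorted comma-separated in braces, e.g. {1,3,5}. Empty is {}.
Answer: {5}

Derivation:
Constraint 1 (X != Y) on D(X)={2,3,5,6} D(Y)={2,4,5,6}: no change
Constraint 2 (X < Y) on D(X)={2,3,5,6} D(Y)={2,4,5,6}: X {2,3,5,6}->{2,3,5}; Y {2,4,5,6}->{4,5,6}
Constraint 3 (Y < X) on D(Y)={4,5,6} D(X)={2,3,5}: Y {4,5,6}->{4}; X {2,3,5}->{5}
So after constraint 3: D(X) = {5}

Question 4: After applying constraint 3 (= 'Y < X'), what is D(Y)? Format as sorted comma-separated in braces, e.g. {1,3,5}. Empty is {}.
Answer: {4}

Derivation:
Constraint 1 (X != Y) on D(X)={2,3,5,6} D(Y)={2,4,5,6}: no change
Constraint 2 (X < Y) on D(X)={2,3,5,6} D(Y)={2,4,5,6}: X {2,3,5,6}->{2,3,5}; Y {2,4,5,6}->{4,5,6}
Constraint 3 (Y < X) on D(Y)={4,5,6} D(X)={2,3,5}: Y {4,5,6}->{4}; X {2,3,5}->{5}
So after constraint 3: D(Y) = {4}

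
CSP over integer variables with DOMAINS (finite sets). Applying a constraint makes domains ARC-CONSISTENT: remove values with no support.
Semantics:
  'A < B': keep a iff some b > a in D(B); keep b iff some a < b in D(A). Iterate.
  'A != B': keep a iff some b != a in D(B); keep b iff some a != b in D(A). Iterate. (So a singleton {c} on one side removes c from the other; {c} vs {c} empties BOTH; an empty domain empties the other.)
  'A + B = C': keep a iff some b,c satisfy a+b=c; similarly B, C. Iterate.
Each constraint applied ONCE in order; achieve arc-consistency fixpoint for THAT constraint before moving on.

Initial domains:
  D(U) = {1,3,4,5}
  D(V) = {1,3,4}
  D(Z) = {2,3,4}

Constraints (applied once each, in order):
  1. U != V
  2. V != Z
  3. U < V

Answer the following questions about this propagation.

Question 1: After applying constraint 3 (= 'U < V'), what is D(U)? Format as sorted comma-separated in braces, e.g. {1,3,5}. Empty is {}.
Constraint 1 (U != V) on D(U)={1,3,4,5} D(V)={1,3,4}: no change
Constraint 2 (V != Z) on D(V)={1,3,4} D(Z)={2,3,4}: no change
Constraint 3 (U < V) on D(U)={1,3,4,5} D(V)={1,3,4}: U {1,3,4,5}->{1,3}; V {1,3,4}->{3,4}
So after constraint 3: D(U) = {1,3}

Answer: {1,3}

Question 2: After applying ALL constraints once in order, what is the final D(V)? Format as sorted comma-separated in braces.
Answer: {3,4}

Derivation:
Constraint 1 (U != V) on D(U)={1,3,4,5} D(V)={1,3,4}: no change
Constraint 2 (V != Z) on D(V)={1,3,4} D(Z)={2,3,4}: no change
Constraint 3 (U < V) on D(U)={1,3,4,5} D(V)={1,3,4}: U {1,3,4,5}->{1,3}; V {1,3,4}->{3,4}
So after all 3 constraints: D(V) = {3,4}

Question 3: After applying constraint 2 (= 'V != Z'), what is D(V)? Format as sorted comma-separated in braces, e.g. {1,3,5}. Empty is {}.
Answer: {1,3,4}

Derivation:
Constraint 1 (U != V) on D(U)={1,3,4,5} D(V)={1,3,4}: no change
Constraint 2 (V != Z) on D(V)={1,3,4} D(Z)={2,3,4}: no change
So after constraint 2: D(V) = {1,3,4}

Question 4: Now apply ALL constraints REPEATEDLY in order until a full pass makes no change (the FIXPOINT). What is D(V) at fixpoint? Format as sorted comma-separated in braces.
pass 0 (initial): D(V)={1,3,4}
pass 1: U {1,3,4,5}->{1,3}; V {1,3,4}->{3,4}
pass 2: no change
Fixpoint after 2 passes: D(V) = {3,4}

Answer: {3,4}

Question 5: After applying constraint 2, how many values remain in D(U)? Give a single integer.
Answer: 4

Derivation:
Constraint 1 (U != V) on D(U)={1,3,4,5} D(V)={1,3,4}: no change
Constraint 2 (V != Z) on D(V)={1,3,4} D(Z)={2,3,4}: no change
So after constraint 2: D(U)={1,3,4,5}, size = 4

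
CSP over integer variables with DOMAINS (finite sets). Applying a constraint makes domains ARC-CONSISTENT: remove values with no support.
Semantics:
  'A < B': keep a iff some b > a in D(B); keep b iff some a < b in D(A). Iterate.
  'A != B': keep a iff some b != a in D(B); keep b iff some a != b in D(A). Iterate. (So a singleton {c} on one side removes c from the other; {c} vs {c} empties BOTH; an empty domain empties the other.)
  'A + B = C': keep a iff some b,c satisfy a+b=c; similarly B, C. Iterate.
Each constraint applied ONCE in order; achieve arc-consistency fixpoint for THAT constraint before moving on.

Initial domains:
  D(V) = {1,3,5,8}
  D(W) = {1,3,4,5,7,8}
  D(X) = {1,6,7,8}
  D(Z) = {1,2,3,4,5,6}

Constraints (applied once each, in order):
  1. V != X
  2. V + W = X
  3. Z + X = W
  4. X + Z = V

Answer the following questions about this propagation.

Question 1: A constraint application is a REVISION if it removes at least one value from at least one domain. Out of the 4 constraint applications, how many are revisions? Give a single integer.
Answer: 3

Derivation:
Constraint 1 (V != X) on D(V)={1,3,5,8} D(X)={1,6,7,8}: no change => not a revision
Constraint 2 (V + W = X) on D(V)={1,3,5,8} D(W)={1,3,4,5,7,8} D(X)={1,6,7,8}: V {1,3,5,8}->{1,3,5}; W {1,3,4,5,7,8}->{1,3,4,5,7}; X {1,6,7,8}->{6,7,8} => REVISION
Constraint 3 (Z + X = W) on D(Z)={1,2,3,4,5,6} D(X)={6,7,8} D(W)={1,3,4,5,7}: Z {1,2,3,4,5,6}->{1}; X {6,7,8}->{6}; W {1,3,4,5,7}->{7} => REVISION
Constraint 4 (X + Z = V) on D(X)={6} D(Z)={1} D(V)={1,3,5}: X {6}->{}; Z {1}->{}; V {1,3,5}->{} => REVISION
Total revisions = 3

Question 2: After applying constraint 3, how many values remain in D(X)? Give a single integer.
Answer: 1

Derivation:
Constraint 1 (V != X) on D(V)={1,3,5,8} D(X)={1,6,7,8}: no change
Constraint 2 (V + W = X) on D(V)={1,3,5,8} D(W)={1,3,4,5,7,8} D(X)={1,6,7,8}: V {1,3,5,8}->{1,3,5}; W {1,3,4,5,7,8}->{1,3,4,5,7}; X {1,6,7,8}->{6,7,8}
Constraint 3 (Z + X = W) on D(Z)={1,2,3,4,5,6} D(X)={6,7,8} D(W)={1,3,4,5,7}: Z {1,2,3,4,5,6}->{1}; X {6,7,8}->{6}; W {1,3,4,5,7}->{7}
So after constraint 3: D(X)={6}, size = 1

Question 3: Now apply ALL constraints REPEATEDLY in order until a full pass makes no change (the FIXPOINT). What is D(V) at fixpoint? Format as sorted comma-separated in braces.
Answer: {}

Derivation:
pass 0 (initial): D(V)={1,3,5,8}
pass 1: V {1,3,5,8}->{}; W {1,3,4,5,7,8}->{7}; X {1,6,7,8}->{}; Z {1,2,3,4,5,6}->{}
pass 2: W {7}->{}
pass 3: no change
Fixpoint after 3 passes: D(V) = {}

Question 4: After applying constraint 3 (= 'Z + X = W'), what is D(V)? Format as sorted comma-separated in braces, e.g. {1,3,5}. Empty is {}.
Constraint 1 (V != X) on D(V)={1,3,5,8} D(X)={1,6,7,8}: no change
Constraint 2 (V + W = X) on D(V)={1,3,5,8} D(W)={1,3,4,5,7,8} D(X)={1,6,7,8}: V {1,3,5,8}->{1,3,5}; W {1,3,4,5,7,8}->{1,3,4,5,7}; X {1,6,7,8}->{6,7,8}
Constraint 3 (Z + X = W) on D(Z)={1,2,3,4,5,6} D(X)={6,7,8} D(W)={1,3,4,5,7}: Z {1,2,3,4,5,6}->{1}; X {6,7,8}->{6}; W {1,3,4,5,7}->{7}
So after constraint 3: D(V) = {1,3,5}

Answer: {1,3,5}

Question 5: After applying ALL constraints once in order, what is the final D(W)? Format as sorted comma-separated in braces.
Answer: {7}

Derivation:
Constraint 1 (V != X) on D(V)={1,3,5,8} D(X)={1,6,7,8}: no change
Constraint 2 (V + W = X) on D(V)={1,3,5,8} D(W)={1,3,4,5,7,8} D(X)={1,6,7,8}: V {1,3,5,8}->{1,3,5}; W {1,3,4,5,7,8}->{1,3,4,5,7}; X {1,6,7,8}->{6,7,8}
Constraint 3 (Z + X = W) on D(Z)={1,2,3,4,5,6} D(X)={6,7,8} D(W)={1,3,4,5,7}: Z {1,2,3,4,5,6}->{1}; X {6,7,8}->{6}; W {1,3,4,5,7}->{7}
Constraint 4 (X + Z = V) on D(X)={6} D(Z)={1} D(V)={1,3,5}: X {6}->{}; Z {1}->{}; V {1,3,5}->{}
So after all 4 constraints: D(W) = {7}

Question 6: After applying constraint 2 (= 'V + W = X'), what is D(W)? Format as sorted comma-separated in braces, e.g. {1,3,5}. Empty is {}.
Constraint 1 (V != X) on D(V)={1,3,5,8} D(X)={1,6,7,8}: no change
Constraint 2 (V + W = X) on D(V)={1,3,5,8} D(W)={1,3,4,5,7,8} D(X)={1,6,7,8}: V {1,3,5,8}->{1,3,5}; W {1,3,4,5,7,8}->{1,3,4,5,7}; X {1,6,7,8}->{6,7,8}
So after constraint 2: D(W) = {1,3,4,5,7}

Answer: {1,3,4,5,7}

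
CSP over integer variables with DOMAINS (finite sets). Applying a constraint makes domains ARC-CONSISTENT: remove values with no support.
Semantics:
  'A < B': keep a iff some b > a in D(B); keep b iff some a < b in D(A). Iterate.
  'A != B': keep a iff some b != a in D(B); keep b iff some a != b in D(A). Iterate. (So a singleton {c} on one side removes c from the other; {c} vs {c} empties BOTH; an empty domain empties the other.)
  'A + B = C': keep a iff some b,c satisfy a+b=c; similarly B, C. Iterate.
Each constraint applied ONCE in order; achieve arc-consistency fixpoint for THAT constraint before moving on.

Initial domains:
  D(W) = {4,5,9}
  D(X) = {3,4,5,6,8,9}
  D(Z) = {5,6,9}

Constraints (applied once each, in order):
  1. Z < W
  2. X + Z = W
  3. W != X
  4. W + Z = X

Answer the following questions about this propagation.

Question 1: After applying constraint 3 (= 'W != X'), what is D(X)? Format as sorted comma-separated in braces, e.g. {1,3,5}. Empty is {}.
Answer: {3,4}

Derivation:
Constraint 1 (Z < W) on D(Z)={5,6,9} D(W)={4,5,9}: Z {5,6,9}->{5,6}; W {4,5,9}->{9}
Constraint 2 (X + Z = W) on D(X)={3,4,5,6,8,9} D(Z)={5,6} D(W)={9}: X {3,4,5,6,8,9}->{3,4}
Constraint 3 (W != X) on D(W)={9} D(X)={3,4}: no change
So after constraint 3: D(X) = {3,4}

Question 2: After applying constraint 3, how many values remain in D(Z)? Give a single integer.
Answer: 2

Derivation:
Constraint 1 (Z < W) on D(Z)={5,6,9} D(W)={4,5,9}: Z {5,6,9}->{5,6}; W {4,5,9}->{9}
Constraint 2 (X + Z = W) on D(X)={3,4,5,6,8,9} D(Z)={5,6} D(W)={9}: X {3,4,5,6,8,9}->{3,4}
Constraint 3 (W != X) on D(W)={9} D(X)={3,4}: no change
So after constraint 3: D(Z)={5,6}, size = 2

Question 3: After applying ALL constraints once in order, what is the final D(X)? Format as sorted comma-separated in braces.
Answer: {}

Derivation:
Constraint 1 (Z < W) on D(Z)={5,6,9} D(W)={4,5,9}: Z {5,6,9}->{5,6}; W {4,5,9}->{9}
Constraint 2 (X + Z = W) on D(X)={3,4,5,6,8,9} D(Z)={5,6} D(W)={9}: X {3,4,5,6,8,9}->{3,4}
Constraint 3 (W != X) on D(W)={9} D(X)={3,4}: no change
Constraint 4 (W + Z = X) on D(W)={9} D(Z)={5,6} D(X)={3,4}: W {9}->{}; Z {5,6}->{}; X {3,4}->{}
So after all 4 constraints: D(X) = {}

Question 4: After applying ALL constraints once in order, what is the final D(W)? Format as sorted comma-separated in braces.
Constraint 1 (Z < W) on D(Z)={5,6,9} D(W)={4,5,9}: Z {5,6,9}->{5,6}; W {4,5,9}->{9}
Constraint 2 (X + Z = W) on D(X)={3,4,5,6,8,9} D(Z)={5,6} D(W)={9}: X {3,4,5,6,8,9}->{3,4}
Constraint 3 (W != X) on D(W)={9} D(X)={3,4}: no change
Constraint 4 (W + Z = X) on D(W)={9} D(Z)={5,6} D(X)={3,4}: W {9}->{}; Z {5,6}->{}; X {3,4}->{}
So after all 4 constraints: D(W) = {}

Answer: {}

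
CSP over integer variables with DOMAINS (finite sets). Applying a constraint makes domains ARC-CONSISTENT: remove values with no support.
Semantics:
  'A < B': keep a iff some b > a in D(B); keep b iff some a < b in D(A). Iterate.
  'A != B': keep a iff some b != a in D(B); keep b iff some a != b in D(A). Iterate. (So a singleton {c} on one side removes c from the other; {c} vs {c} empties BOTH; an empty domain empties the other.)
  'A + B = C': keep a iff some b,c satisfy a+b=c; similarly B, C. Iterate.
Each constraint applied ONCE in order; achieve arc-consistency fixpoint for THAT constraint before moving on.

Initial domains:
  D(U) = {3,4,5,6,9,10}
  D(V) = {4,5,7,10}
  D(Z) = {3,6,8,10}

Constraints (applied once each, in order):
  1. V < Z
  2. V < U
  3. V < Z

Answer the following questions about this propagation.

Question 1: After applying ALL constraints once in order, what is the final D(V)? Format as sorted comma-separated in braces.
Constraint 1 (V < Z) on D(V)={4,5,7,10} D(Z)={3,6,8,10}: V {4,5,7,10}->{4,5,7}; Z {3,6,8,10}->{6,8,10}
Constraint 2 (V < U) on D(V)={4,5,7} D(U)={3,4,5,6,9,10}: U {3,4,5,6,9,10}->{5,6,9,10}
Constraint 3 (V < Z) on D(V)={4,5,7} D(Z)={6,8,10}: no change
So after all 3 constraints: D(V) = {4,5,7}

Answer: {4,5,7}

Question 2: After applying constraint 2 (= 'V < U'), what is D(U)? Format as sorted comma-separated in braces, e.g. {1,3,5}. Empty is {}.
Answer: {5,6,9,10}

Derivation:
Constraint 1 (V < Z) on D(V)={4,5,7,10} D(Z)={3,6,8,10}: V {4,5,7,10}->{4,5,7}; Z {3,6,8,10}->{6,8,10}
Constraint 2 (V < U) on D(V)={4,5,7} D(U)={3,4,5,6,9,10}: U {3,4,5,6,9,10}->{5,6,9,10}
So after constraint 2: D(U) = {5,6,9,10}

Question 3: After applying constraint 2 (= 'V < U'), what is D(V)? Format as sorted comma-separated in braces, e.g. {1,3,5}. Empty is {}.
Answer: {4,5,7}

Derivation:
Constraint 1 (V < Z) on D(V)={4,5,7,10} D(Z)={3,6,8,10}: V {4,5,7,10}->{4,5,7}; Z {3,6,8,10}->{6,8,10}
Constraint 2 (V < U) on D(V)={4,5,7} D(U)={3,4,5,6,9,10}: U {3,4,5,6,9,10}->{5,6,9,10}
So after constraint 2: D(V) = {4,5,7}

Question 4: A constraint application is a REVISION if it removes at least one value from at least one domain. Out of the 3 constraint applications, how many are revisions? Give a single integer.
Answer: 2

Derivation:
Constraint 1 (V < Z) on D(V)={4,5,7,10} D(Z)={3,6,8,10}: V {4,5,7,10}->{4,5,7}; Z {3,6,8,10}->{6,8,10} => REVISION
Constraint 2 (V < U) on D(V)={4,5,7} D(U)={3,4,5,6,9,10}: U {3,4,5,6,9,10}->{5,6,9,10} => REVISION
Constraint 3 (V < Z) on D(V)={4,5,7} D(Z)={6,8,10}: no change => not a revision
Total revisions = 2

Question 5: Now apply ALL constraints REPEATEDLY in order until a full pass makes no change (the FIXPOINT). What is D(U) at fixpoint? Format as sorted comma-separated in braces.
pass 0 (initial): D(U)={3,4,5,6,9,10}
pass 1: U {3,4,5,6,9,10}->{5,6,9,10}; V {4,5,7,10}->{4,5,7}; Z {3,6,8,10}->{6,8,10}
pass 2: no change
Fixpoint after 2 passes: D(U) = {5,6,9,10}

Answer: {5,6,9,10}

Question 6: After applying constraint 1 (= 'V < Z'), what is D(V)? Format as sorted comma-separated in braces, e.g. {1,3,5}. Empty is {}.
Constraint 1 (V < Z) on D(V)={4,5,7,10} D(Z)={3,6,8,10}: V {4,5,7,10}->{4,5,7}; Z {3,6,8,10}->{6,8,10}
So after constraint 1: D(V) = {4,5,7}

Answer: {4,5,7}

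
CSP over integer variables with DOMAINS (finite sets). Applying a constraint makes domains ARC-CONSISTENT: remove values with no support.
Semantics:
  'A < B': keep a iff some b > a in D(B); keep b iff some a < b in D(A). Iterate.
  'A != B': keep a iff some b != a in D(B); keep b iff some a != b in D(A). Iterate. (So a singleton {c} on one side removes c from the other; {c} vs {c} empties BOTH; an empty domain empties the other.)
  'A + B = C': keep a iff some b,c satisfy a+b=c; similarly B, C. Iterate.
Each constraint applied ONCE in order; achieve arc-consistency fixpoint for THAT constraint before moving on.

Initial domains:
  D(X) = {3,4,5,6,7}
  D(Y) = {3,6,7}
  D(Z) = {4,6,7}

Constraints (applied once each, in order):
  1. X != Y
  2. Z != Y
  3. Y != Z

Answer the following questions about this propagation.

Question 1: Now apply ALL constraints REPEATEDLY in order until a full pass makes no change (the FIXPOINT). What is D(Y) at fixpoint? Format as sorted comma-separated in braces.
pass 0 (initial): D(Y)={3,6,7}
pass 1: no change
Fixpoint after 1 passes: D(Y) = {3,6,7}

Answer: {3,6,7}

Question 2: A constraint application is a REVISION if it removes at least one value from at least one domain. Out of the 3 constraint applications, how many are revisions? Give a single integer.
Constraint 1 (X != Y) on D(X)={3,4,5,6,7} D(Y)={3,6,7}: no change => not a revision
Constraint 2 (Z != Y) on D(Z)={4,6,7} D(Y)={3,6,7}: no change => not a revision
Constraint 3 (Y != Z) on D(Y)={3,6,7} D(Z)={4,6,7}: no change => not a revision
Total revisions = 0

Answer: 0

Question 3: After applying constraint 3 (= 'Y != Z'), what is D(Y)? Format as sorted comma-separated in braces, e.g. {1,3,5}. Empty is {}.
Constraint 1 (X != Y) on D(X)={3,4,5,6,7} D(Y)={3,6,7}: no change
Constraint 2 (Z != Y) on D(Z)={4,6,7} D(Y)={3,6,7}: no change
Constraint 3 (Y != Z) on D(Y)={3,6,7} D(Z)={4,6,7}: no change
So after constraint 3: D(Y) = {3,6,7}

Answer: {3,6,7}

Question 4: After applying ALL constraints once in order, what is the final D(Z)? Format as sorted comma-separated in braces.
Answer: {4,6,7}

Derivation:
Constraint 1 (X != Y) on D(X)={3,4,5,6,7} D(Y)={3,6,7}: no change
Constraint 2 (Z != Y) on D(Z)={4,6,7} D(Y)={3,6,7}: no change
Constraint 3 (Y != Z) on D(Y)={3,6,7} D(Z)={4,6,7}: no change
So after all 3 constraints: D(Z) = {4,6,7}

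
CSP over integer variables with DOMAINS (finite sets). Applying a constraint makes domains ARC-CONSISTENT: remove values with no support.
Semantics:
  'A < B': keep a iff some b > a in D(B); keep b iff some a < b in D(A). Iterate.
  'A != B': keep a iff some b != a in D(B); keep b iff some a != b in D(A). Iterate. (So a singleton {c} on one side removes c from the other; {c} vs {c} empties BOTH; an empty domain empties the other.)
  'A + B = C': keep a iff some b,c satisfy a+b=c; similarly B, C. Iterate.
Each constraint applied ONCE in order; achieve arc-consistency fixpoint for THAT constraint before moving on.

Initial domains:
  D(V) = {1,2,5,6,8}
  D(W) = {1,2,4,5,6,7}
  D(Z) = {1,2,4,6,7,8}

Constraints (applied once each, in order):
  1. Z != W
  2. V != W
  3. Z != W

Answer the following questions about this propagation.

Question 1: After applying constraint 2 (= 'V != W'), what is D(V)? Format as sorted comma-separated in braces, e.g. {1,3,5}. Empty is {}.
Constraint 1 (Z != W) on D(Z)={1,2,4,6,7,8} D(W)={1,2,4,5,6,7}: no change
Constraint 2 (V != W) on D(V)={1,2,5,6,8} D(W)={1,2,4,5,6,7}: no change
So after constraint 2: D(V) = {1,2,5,6,8}

Answer: {1,2,5,6,8}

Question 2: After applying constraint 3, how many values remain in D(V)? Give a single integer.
Constraint 1 (Z != W) on D(Z)={1,2,4,6,7,8} D(W)={1,2,4,5,6,7}: no change
Constraint 2 (V != W) on D(V)={1,2,5,6,8} D(W)={1,2,4,5,6,7}: no change
Constraint 3 (Z != W) on D(Z)={1,2,4,6,7,8} D(W)={1,2,4,5,6,7}: no change
So after constraint 3: D(V)={1,2,5,6,8}, size = 5

Answer: 5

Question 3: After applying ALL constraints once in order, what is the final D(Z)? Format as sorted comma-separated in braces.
Answer: {1,2,4,6,7,8}

Derivation:
Constraint 1 (Z != W) on D(Z)={1,2,4,6,7,8} D(W)={1,2,4,5,6,7}: no change
Constraint 2 (V != W) on D(V)={1,2,5,6,8} D(W)={1,2,4,5,6,7}: no change
Constraint 3 (Z != W) on D(Z)={1,2,4,6,7,8} D(W)={1,2,4,5,6,7}: no change
So after all 3 constraints: D(Z) = {1,2,4,6,7,8}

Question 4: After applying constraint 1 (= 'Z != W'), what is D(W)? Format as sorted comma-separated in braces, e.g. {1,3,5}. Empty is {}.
Constraint 1 (Z != W) on D(Z)={1,2,4,6,7,8} D(W)={1,2,4,5,6,7}: no change
So after constraint 1: D(W) = {1,2,4,5,6,7}

Answer: {1,2,4,5,6,7}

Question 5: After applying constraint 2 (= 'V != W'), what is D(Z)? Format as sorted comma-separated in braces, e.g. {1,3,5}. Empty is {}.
Constraint 1 (Z != W) on D(Z)={1,2,4,6,7,8} D(W)={1,2,4,5,6,7}: no change
Constraint 2 (V != W) on D(V)={1,2,5,6,8} D(W)={1,2,4,5,6,7}: no change
So after constraint 2: D(Z) = {1,2,4,6,7,8}

Answer: {1,2,4,6,7,8}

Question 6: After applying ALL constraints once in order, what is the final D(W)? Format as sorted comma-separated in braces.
Constraint 1 (Z != W) on D(Z)={1,2,4,6,7,8} D(W)={1,2,4,5,6,7}: no change
Constraint 2 (V != W) on D(V)={1,2,5,6,8} D(W)={1,2,4,5,6,7}: no change
Constraint 3 (Z != W) on D(Z)={1,2,4,6,7,8} D(W)={1,2,4,5,6,7}: no change
So after all 3 constraints: D(W) = {1,2,4,5,6,7}

Answer: {1,2,4,5,6,7}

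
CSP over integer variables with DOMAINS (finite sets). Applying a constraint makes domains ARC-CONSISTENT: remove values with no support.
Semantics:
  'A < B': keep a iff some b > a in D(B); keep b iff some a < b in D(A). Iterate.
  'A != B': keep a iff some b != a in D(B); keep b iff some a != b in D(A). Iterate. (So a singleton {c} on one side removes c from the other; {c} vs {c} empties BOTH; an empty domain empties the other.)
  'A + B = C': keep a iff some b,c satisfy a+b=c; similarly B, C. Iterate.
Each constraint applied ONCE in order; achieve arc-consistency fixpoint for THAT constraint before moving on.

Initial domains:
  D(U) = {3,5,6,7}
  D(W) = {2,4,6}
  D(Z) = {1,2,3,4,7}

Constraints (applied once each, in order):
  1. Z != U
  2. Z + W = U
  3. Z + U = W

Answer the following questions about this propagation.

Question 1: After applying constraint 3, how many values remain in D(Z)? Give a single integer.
Constraint 1 (Z != U) on D(Z)={1,2,3,4,7} D(U)={3,5,6,7}: no change
Constraint 2 (Z + W = U) on D(Z)={1,2,3,4,7} D(W)={2,4,6} D(U)={3,5,6,7}: Z {1,2,3,4,7}->{1,2,3,4}
Constraint 3 (Z + U = W) on D(Z)={1,2,3,4} D(U)={3,5,6,7} D(W)={2,4,6}: Z {1,2,3,4}->{1,3}; U {3,5,6,7}->{3,5}; W {2,4,6}->{4,6}
So after constraint 3: D(Z)={1,3}, size = 2

Answer: 2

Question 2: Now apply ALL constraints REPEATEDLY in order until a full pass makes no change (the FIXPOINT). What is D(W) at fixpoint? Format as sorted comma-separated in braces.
pass 0 (initial): D(W)={2,4,6}
pass 1: U {3,5,6,7}->{3,5}; W {2,4,6}->{4,6}; Z {1,2,3,4,7}->{1,3}
pass 2: U {3,5}->{}; W {4,6}->{}; Z {1,3}->{}
pass 3: no change
Fixpoint after 3 passes: D(W) = {}

Answer: {}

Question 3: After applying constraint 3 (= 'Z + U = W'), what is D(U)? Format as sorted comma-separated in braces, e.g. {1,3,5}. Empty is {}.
Answer: {3,5}

Derivation:
Constraint 1 (Z != U) on D(Z)={1,2,3,4,7} D(U)={3,5,6,7}: no change
Constraint 2 (Z + W = U) on D(Z)={1,2,3,4,7} D(W)={2,4,6} D(U)={3,5,6,7}: Z {1,2,3,4,7}->{1,2,3,4}
Constraint 3 (Z + U = W) on D(Z)={1,2,3,4} D(U)={3,5,6,7} D(W)={2,4,6}: Z {1,2,3,4}->{1,3}; U {3,5,6,7}->{3,5}; W {2,4,6}->{4,6}
So after constraint 3: D(U) = {3,5}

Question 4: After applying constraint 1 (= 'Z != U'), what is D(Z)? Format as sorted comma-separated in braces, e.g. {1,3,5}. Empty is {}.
Answer: {1,2,3,4,7}

Derivation:
Constraint 1 (Z != U) on D(Z)={1,2,3,4,7} D(U)={3,5,6,7}: no change
So after constraint 1: D(Z) = {1,2,3,4,7}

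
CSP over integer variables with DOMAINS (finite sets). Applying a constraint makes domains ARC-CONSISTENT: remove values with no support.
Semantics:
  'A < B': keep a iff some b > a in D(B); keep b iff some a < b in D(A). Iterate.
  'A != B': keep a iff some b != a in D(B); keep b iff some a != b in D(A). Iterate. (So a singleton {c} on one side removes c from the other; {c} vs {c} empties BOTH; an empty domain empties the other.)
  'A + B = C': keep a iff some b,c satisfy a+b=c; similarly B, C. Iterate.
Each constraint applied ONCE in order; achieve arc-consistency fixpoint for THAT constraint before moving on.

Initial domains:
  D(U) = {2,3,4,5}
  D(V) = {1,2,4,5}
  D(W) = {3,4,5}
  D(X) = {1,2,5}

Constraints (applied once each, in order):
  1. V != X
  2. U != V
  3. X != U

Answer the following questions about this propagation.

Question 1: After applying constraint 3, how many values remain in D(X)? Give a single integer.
Answer: 3

Derivation:
Constraint 1 (V != X) on D(V)={1,2,4,5} D(X)={1,2,5}: no change
Constraint 2 (U != V) on D(U)={2,3,4,5} D(V)={1,2,4,5}: no change
Constraint 3 (X != U) on D(X)={1,2,5} D(U)={2,3,4,5}: no change
So after constraint 3: D(X)={1,2,5}, size = 3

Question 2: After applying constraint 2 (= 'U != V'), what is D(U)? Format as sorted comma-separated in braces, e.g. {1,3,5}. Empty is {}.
Answer: {2,3,4,5}

Derivation:
Constraint 1 (V != X) on D(V)={1,2,4,5} D(X)={1,2,5}: no change
Constraint 2 (U != V) on D(U)={2,3,4,5} D(V)={1,2,4,5}: no change
So after constraint 2: D(U) = {2,3,4,5}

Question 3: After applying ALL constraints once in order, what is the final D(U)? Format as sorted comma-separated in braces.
Constraint 1 (V != X) on D(V)={1,2,4,5} D(X)={1,2,5}: no change
Constraint 2 (U != V) on D(U)={2,3,4,5} D(V)={1,2,4,5}: no change
Constraint 3 (X != U) on D(X)={1,2,5} D(U)={2,3,4,5}: no change
So after all 3 constraints: D(U) = {2,3,4,5}

Answer: {2,3,4,5}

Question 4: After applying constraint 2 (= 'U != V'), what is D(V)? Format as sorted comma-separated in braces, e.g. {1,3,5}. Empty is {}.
Answer: {1,2,4,5}

Derivation:
Constraint 1 (V != X) on D(V)={1,2,4,5} D(X)={1,2,5}: no change
Constraint 2 (U != V) on D(U)={2,3,4,5} D(V)={1,2,4,5}: no change
So after constraint 2: D(V) = {1,2,4,5}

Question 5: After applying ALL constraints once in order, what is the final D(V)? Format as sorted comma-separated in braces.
Answer: {1,2,4,5}

Derivation:
Constraint 1 (V != X) on D(V)={1,2,4,5} D(X)={1,2,5}: no change
Constraint 2 (U != V) on D(U)={2,3,4,5} D(V)={1,2,4,5}: no change
Constraint 3 (X != U) on D(X)={1,2,5} D(U)={2,3,4,5}: no change
So after all 3 constraints: D(V) = {1,2,4,5}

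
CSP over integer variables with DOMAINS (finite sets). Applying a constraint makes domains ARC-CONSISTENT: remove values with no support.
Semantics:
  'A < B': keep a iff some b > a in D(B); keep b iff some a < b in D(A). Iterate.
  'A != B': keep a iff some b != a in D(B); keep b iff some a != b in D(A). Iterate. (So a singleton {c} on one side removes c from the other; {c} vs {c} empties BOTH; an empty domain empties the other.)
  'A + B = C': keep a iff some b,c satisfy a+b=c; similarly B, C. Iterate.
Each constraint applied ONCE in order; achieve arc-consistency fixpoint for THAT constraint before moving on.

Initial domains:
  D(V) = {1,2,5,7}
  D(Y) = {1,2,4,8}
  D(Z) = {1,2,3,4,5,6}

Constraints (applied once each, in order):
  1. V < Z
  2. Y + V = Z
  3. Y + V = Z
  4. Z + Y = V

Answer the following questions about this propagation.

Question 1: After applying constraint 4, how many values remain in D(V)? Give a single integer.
Constraint 1 (V < Z) on D(V)={1,2,5,7} D(Z)={1,2,3,4,5,6}: V {1,2,5,7}->{1,2,5}; Z {1,2,3,4,5,6}->{2,3,4,5,6}
Constraint 2 (Y + V = Z) on D(Y)={1,2,4,8} D(V)={1,2,5} D(Z)={2,3,4,5,6}: Y {1,2,4,8}->{1,2,4}
Constraint 3 (Y + V = Z) on D(Y)={1,2,4} D(V)={1,2,5} D(Z)={2,3,4,5,6}: no change
Constraint 4 (Z + Y = V) on D(Z)={2,3,4,5,6} D(Y)={1,2,4} D(V)={1,2,5}: Z {2,3,4,5,6}->{3,4}; Y {1,2,4}->{1,2}; V {1,2,5}->{5}
So after constraint 4: D(V)={5}, size = 1

Answer: 1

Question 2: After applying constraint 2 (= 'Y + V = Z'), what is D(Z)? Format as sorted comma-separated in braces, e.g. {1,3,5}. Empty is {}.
Constraint 1 (V < Z) on D(V)={1,2,5,7} D(Z)={1,2,3,4,5,6}: V {1,2,5,7}->{1,2,5}; Z {1,2,3,4,5,6}->{2,3,4,5,6}
Constraint 2 (Y + V = Z) on D(Y)={1,2,4,8} D(V)={1,2,5} D(Z)={2,3,4,5,6}: Y {1,2,4,8}->{1,2,4}
So after constraint 2: D(Z) = {2,3,4,5,6}

Answer: {2,3,4,5,6}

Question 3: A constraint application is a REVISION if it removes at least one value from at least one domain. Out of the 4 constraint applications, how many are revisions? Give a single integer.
Answer: 3

Derivation:
Constraint 1 (V < Z) on D(V)={1,2,5,7} D(Z)={1,2,3,4,5,6}: V {1,2,5,7}->{1,2,5}; Z {1,2,3,4,5,6}->{2,3,4,5,6} => REVISION
Constraint 2 (Y + V = Z) on D(Y)={1,2,4,8} D(V)={1,2,5} D(Z)={2,3,4,5,6}: Y {1,2,4,8}->{1,2,4} => REVISION
Constraint 3 (Y + V = Z) on D(Y)={1,2,4} D(V)={1,2,5} D(Z)={2,3,4,5,6}: no change => not a revision
Constraint 4 (Z + Y = V) on D(Z)={2,3,4,5,6} D(Y)={1,2,4} D(V)={1,2,5}: Z {2,3,4,5,6}->{3,4}; Y {1,2,4}->{1,2}; V {1,2,5}->{5} => REVISION
Total revisions = 3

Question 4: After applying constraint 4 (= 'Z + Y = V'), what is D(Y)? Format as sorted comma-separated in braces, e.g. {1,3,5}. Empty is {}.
Answer: {1,2}

Derivation:
Constraint 1 (V < Z) on D(V)={1,2,5,7} D(Z)={1,2,3,4,5,6}: V {1,2,5,7}->{1,2,5}; Z {1,2,3,4,5,6}->{2,3,4,5,6}
Constraint 2 (Y + V = Z) on D(Y)={1,2,4,8} D(V)={1,2,5} D(Z)={2,3,4,5,6}: Y {1,2,4,8}->{1,2,4}
Constraint 3 (Y + V = Z) on D(Y)={1,2,4} D(V)={1,2,5} D(Z)={2,3,4,5,6}: no change
Constraint 4 (Z + Y = V) on D(Z)={2,3,4,5,6} D(Y)={1,2,4} D(V)={1,2,5}: Z {2,3,4,5,6}->{3,4}; Y {1,2,4}->{1,2}; V {1,2,5}->{5}
So after constraint 4: D(Y) = {1,2}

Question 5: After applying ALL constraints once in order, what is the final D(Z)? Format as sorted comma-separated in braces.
Constraint 1 (V < Z) on D(V)={1,2,5,7} D(Z)={1,2,3,4,5,6}: V {1,2,5,7}->{1,2,5}; Z {1,2,3,4,5,6}->{2,3,4,5,6}
Constraint 2 (Y + V = Z) on D(Y)={1,2,4,8} D(V)={1,2,5} D(Z)={2,3,4,5,6}: Y {1,2,4,8}->{1,2,4}
Constraint 3 (Y + V = Z) on D(Y)={1,2,4} D(V)={1,2,5} D(Z)={2,3,4,5,6}: no change
Constraint 4 (Z + Y = V) on D(Z)={2,3,4,5,6} D(Y)={1,2,4} D(V)={1,2,5}: Z {2,3,4,5,6}->{3,4}; Y {1,2,4}->{1,2}; V {1,2,5}->{5}
So after all 4 constraints: D(Z) = {3,4}

Answer: {3,4}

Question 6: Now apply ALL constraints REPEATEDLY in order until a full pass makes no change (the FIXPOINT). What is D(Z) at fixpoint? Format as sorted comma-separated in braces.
pass 0 (initial): D(Z)={1,2,3,4,5,6}
pass 1: V {1,2,5,7}->{5}; Y {1,2,4,8}->{1,2}; Z {1,2,3,4,5,6}->{3,4}
pass 2: V {5}->{}; Y {1,2}->{}; Z {3,4}->{}
pass 3: no change
Fixpoint after 3 passes: D(Z) = {}

Answer: {}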